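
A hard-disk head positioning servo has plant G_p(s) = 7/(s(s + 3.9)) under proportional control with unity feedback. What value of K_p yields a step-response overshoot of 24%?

K_p = 3.18

From %OS = 100·exp(−πζ/√(1−ζ²)) = 24%, ζ = −ln(0.24)/√(π²+ln²(0.24)) = 0.4136.
Characteristic equation s² + 3.9s + 7K_p = 0 gives ζ = 3.9/(2√(7K_p)).
Setting ζ = 0.4136: √(7K_p) = 3.9/(2·0.4136) = 4.715, so K_p = 22.23/7 = 3.18.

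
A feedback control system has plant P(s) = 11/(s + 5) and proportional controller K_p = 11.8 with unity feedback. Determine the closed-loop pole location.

Closed-loop transfer function: T(s) = K_p·P(s)/(1 + K_p·P(s)) = 129.8/(s + 5 + 129.8) = 129.8/(s + 134.8).
The closed-loop pole is at s = −134.8.

s = -134.8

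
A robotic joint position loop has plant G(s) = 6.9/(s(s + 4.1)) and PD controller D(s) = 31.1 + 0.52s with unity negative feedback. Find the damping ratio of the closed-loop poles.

Forward path: (31.1 + 0.52s)·6.9/(s(s+4.1)). The closed-loop characteristic equation is s² + (4.1 + 6.9·0.52)s + 6.9·31.1 = 0.
That is s² + 7.688s + 214.6 = 0, so ω_n = 14.65 rad/s and ζ = 7.688/(2·14.65) = 0.2624.

ζ = 0.262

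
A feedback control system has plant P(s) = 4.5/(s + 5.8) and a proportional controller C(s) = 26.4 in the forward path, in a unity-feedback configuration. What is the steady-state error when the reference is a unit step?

0.0465

The loop is type 0. Static position error constant K_pos = C(0)·P(0) = 26.4·0.7759 = 20.48.
Steady-state error to a unit step: e_ss = 1/(1+K_pos) = 1/21.48 = 0.0465.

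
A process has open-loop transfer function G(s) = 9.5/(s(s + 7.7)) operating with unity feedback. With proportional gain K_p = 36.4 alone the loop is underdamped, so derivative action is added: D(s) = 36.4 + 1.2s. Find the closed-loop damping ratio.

ζ = 0.514

Forward path: (36.4 + 1.2s)·9.5/(s(s+7.7)). The closed-loop characteristic equation is s² + (7.7 + 9.5·1.2)s + 9.5·36.4 = 0.
That is s² + 19.1s + 345.8 = 0, so ω_n = 18.6 rad/s and ζ = 19.1/(2·18.6) = 0.5136.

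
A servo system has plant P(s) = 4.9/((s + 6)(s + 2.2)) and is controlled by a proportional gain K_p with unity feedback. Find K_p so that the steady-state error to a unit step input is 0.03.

K_p = 87.1

The loop is type 0, so e_ss(step) = 1/(1 + K_pos) with K_pos = K_p·P(0).
P(0) = 0.3712. Require 1/(1 + K_p·0.3712) = 0.03, so 1 + 0.3712·K_p = 33.33.
K_p = (33.33 − 1)/0.3712 = 87.1.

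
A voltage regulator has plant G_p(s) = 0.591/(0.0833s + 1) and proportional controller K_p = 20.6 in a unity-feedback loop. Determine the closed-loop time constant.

τ = 0.00632 s

Closed loop: T(s) = K_p·G_p/(1+K_p·G_p) = 12.17/(0.0833s + 1 + 12.17), with pole at s = −(1 + 12.17)/0.0833 = −158.2.
Closed-loop time constant τ = 1/158.2 = 0.00632 s.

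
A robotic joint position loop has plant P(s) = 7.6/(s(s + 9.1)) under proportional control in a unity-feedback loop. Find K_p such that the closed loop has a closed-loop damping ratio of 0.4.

K_p = 17

Closed-loop characteristic equation: s² + 9.1s + K_p·7.6 = 0.
So ω_n = √(7.6K_p) and 2ζω_n = 9.1, giving ζ = 9.1/(2√(7.6K_p)).
Setting ζ = 0.4: √(7.6K_p) = 9.1/(2·0.4) = 11.37, so K_p = 129.4/7.6 = 17.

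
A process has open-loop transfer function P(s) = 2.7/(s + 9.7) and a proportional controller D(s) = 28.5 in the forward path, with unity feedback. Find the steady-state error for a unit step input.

0.112

The loop is type 0. Static position error constant K_pos = D(0)·P(0) = 28.5·0.2784 = 7.933.
Steady-state error to a unit step: e_ss = 1/(1+K_pos) = 1/8.933 = 0.112.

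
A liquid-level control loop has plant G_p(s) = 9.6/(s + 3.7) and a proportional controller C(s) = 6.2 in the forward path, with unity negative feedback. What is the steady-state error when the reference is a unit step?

0.0585

The loop is type 0. Static position error constant K_pos = C(0)·G_p(0) = 6.2·2.595 = 16.09.
Steady-state error to a unit step: e_ss = 1/(1+K_pos) = 1/17.09 = 0.0585.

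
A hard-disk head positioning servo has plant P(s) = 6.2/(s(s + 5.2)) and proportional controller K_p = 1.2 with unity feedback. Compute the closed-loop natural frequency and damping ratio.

ω_n = 2.73 rad/s, ζ = 0.953

The closed-loop denominator is s(s+5.2) + 1.2·6.2 = s² + 5.2s + 7.44.
Matching s² + 2ζω_n s + ω_n²: ω_n = √7.44 = 2.728 rad/s and 2ζω_n = 5.2, so ζ = 5.2/(2·2.728) = 0.953.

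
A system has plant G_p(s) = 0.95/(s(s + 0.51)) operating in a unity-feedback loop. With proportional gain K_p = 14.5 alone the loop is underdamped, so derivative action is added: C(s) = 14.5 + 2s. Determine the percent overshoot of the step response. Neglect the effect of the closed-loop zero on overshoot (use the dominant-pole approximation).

34%

Forward path: (14.5 + 2s)·0.95/(s(s+0.51)). The closed-loop characteristic equation is s² + (0.51 + 0.95·2)s + 0.95·14.5 = 0.
That is s² + 2.41s + 13.77 = 0, so ω_n = 3.711 rad/s and ζ = 2.41/(2·3.711) = 0.3247.
%OS = 100·exp(−πζ/√(1−ζ²)) = 34%.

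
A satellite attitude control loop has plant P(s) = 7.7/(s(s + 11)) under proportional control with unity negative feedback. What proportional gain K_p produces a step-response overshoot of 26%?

K_p = 25.3

From %OS = 100·exp(−πζ/√(1−ζ²)) = 26%, ζ = −ln(0.26)/√(π²+ln²(0.26)) = 0.3941.
Characteristic equation s² + 11s + 7.7K_p = 0 gives ζ = 11/(2√(7.7K_p)).
Setting ζ = 0.3941: √(7.7K_p) = 11/(2·0.3941) = 13.96, so K_p = 194.8/7.7 = 25.3.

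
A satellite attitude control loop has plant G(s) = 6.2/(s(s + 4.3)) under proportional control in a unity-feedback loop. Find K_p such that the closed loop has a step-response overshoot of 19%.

K_p = 3.41

From %OS = 100·exp(−πζ/√(1−ζ²)) = 19%, ζ = −ln(0.19)/√(π²+ln²(0.19)) = 0.4673.
Characteristic equation s² + 4.3s + 6.2K_p = 0 gives ζ = 4.3/(2√(6.2K_p)).
Setting ζ = 0.4673: √(6.2K_p) = 4.3/(2·0.4673) = 4.6, so K_p = 21.16/6.2 = 3.41.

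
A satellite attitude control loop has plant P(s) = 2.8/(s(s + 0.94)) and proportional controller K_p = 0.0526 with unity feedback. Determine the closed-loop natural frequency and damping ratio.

ω_n = 0.384 rad/s, ζ = 1.22

1 + K_p·P(s) = 0 gives s² + 0.94s + 0.1473 = 0.
Matching s² + 2ζω_n s + ω_n²: ω_n = √0.1473 = 0.3838 rad/s and 2ζω_n = 0.94, so ζ = 0.94/(2·0.3838) = 1.22.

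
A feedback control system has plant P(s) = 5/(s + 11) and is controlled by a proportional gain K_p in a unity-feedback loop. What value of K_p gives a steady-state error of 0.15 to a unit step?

The loop is type 0, so e_ss(step) = 1/(1 + K_pos) with K_pos = K_p·P(0).
P(0) = 0.4545. Require 1/(1 + K_p·0.4545) = 0.15, so 1 + 0.4545·K_p = 6.667.
K_p = (6.667 − 1)/0.4545 = 12.5.

K_p = 12.5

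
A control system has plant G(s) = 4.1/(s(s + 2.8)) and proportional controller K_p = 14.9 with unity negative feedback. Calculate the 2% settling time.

T_s ≈ 2.86 s

From 1 + K_pG(s) = 0: s² + 2.8s + 61.09 = 0 ⇒ ω_n = 7.816, ζ = 0.1791.
2% settling time T_s ≈ 4/(ζω_n) = 4/1.4 = 2.86 s.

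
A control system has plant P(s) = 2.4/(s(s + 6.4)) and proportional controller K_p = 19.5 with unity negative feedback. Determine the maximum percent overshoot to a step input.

The closed-loop denominator s² + 6.4s + 46.8 gives ω_n = √46.8 = 6.841 and ζ = 6.4/(2ω_n) = 0.4678.
%OS = 100·exp(−πζ/√(1−ζ²)) = 100·exp(−π·0.4678/√0.7812) = 19%.

19%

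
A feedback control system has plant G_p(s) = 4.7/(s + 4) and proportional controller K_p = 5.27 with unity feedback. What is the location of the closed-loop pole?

Closed-loop transfer function: T(s) = K_p·G_p(s)/(1 + K_p·G_p(s)) = 24.77/(s + 4 + 24.77) = 24.77/(s + 28.77).
The closed-loop pole is at s = −28.77.

s = -28.77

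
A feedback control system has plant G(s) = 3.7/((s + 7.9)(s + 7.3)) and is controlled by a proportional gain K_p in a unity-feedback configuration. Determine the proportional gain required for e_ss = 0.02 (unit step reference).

For a type-0 loop with proportional control, e_ss = 1/(1 + K_p·G(0)).
G(0) = 0.06416. Require 1/(1 + K_p·0.06416) = 0.02, so 1 + 0.06416·K_p = 50.
K_p = (50 − 1)/0.06416 = 764.

K_p = 764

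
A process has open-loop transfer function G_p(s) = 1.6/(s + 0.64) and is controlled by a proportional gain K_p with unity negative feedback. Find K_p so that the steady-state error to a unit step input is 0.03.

Steady-state error for a unit step on this type-0 loop is 1/(1 + K_p·G_p(0)).
G_p(0) = 2.5. Require 1/(1 + K_p·2.5) = 0.03, so 1 + 2.5·K_p = 33.33.
K_p = (33.33 − 1)/2.5 = 12.9.

K_p = 12.9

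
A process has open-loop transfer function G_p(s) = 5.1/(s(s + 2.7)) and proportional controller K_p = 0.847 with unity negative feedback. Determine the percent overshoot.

6.83%

From 1 + K_pG_p(s) = 0: s² + 2.7s + 4.32 = 0 ⇒ ω_n = 2.078, ζ = 0.6495.
%OS = 100·exp(−πζ/√(1−ζ²)) = 100·exp(−π·0.6495/√0.5781) = 6.83%.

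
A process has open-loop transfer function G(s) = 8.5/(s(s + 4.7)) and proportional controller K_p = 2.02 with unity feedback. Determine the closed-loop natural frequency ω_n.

ω_n = 4.14 rad/s

The closed-loop denominator is s(s+4.7) + 2.02·8.5 = s² + 4.7s + 17.17.
Matching s² + 2ζω_n s + ω_n²: ω_n = √17.17 = 4.144 rad/s and 2ζω_n = 4.7, so ζ = 4.7/(2·4.144) = 0.567.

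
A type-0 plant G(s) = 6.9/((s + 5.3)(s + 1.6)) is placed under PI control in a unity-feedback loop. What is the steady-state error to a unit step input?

The PI controller's integrator makes the forward path type 1, so e_ss to a step is zero.

0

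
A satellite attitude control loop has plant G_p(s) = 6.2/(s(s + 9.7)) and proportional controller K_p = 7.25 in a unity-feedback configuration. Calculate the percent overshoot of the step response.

3.72%

The closed-loop denominator s² + 9.7s + 44.95 gives ω_n = √44.95 = 6.704 and ζ = 9.7/(2ω_n) = 0.7234.
%OS = 100·exp(−πζ/√(1−ζ²)) = 100·exp(−π·0.7234/√0.4767) = 3.72%.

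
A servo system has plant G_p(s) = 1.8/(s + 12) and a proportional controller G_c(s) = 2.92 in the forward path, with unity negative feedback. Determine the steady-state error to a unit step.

0.695

The loop is type 0. Static position error constant K_pos = G_c(0)·G_p(0) = 2.92·0.15 = 0.438.
Steady-state error to a unit step: e_ss = 1/(1+K_pos) = 1/1.438 = 0.695.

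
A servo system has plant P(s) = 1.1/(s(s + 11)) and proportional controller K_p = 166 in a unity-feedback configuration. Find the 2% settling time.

T_s ≈ 0.727 s

From 1 + K_pP(s) = 0: s² + 11s + 182.6 = 0 ⇒ ω_n = 13.51, ζ = 0.407.
2% settling time T_s ≈ 4/(ζω_n) = 4/5.5 = 0.727 s.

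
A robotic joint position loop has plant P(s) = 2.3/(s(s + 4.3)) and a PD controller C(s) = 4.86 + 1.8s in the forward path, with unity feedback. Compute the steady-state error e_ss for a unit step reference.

0

The open loop C(s)P(s) has a pole at the origin (type 1), so the static position error constant is infinite and e_ss = 1/(1+∞) = 0.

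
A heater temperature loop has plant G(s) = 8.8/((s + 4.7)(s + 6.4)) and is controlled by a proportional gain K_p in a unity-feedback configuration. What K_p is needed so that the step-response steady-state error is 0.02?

For a type-0 loop with proportional control, e_ss = 1/(1 + K_p·G(0)).
G(0) = 0.2926. Require 1/(1 + K_p·0.2926) = 0.02, so 1 + 0.2926·K_p = 50.
K_p = (50 − 1)/0.2926 = 167.

K_p = 167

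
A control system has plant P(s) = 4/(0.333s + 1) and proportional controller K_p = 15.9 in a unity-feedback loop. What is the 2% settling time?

Closed loop: T(s) = K_p·P/(1+K_p·P) = 63.6/(0.333s + 1 + 63.6), with pole at s = −(1 + 63.6)/0.333 = −194.
τ = 1/194 = 0.005155 s, so 2% settling time ≈ 4τ = 0.0206 s.

T_s ≈ 0.0206 s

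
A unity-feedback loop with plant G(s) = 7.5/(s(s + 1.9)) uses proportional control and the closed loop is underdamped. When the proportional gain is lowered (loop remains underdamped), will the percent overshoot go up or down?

decrease

ζ = 1.9/(2√(7.5K_p)) rises as K_p falls; higher damping means less overshoot.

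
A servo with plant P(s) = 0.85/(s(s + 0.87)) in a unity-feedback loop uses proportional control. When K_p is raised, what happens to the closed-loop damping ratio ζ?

decrease

ζ = 0.87/(2√(0.85K_p)); increasing K_p raises the denominator, so ζ falls.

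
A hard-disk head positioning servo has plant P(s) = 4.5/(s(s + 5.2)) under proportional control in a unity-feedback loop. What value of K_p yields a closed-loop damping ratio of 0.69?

Closed-loop characteristic equation: s² + 5.2s + K_p·4.5 = 0.
So ω_n = √(4.5K_p) and 2ζω_n = 5.2, giving ζ = 5.2/(2√(4.5K_p)).
Setting ζ = 0.69: √(4.5K_p) = 5.2/(2·0.69) = 3.768, so K_p = 14.2/4.5 = 3.16.

K_p = 3.16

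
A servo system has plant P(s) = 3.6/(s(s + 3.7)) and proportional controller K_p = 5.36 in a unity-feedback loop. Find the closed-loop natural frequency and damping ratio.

1 + K_p·P(s) = 0 gives s² + 3.7s + 19.3 = 0.
Matching s² + 2ζω_n s + ω_n²: ω_n = √19.3 = 4.393 rad/s and 2ζω_n = 3.7, so ζ = 3.7/(2·4.393) = 0.421.

ω_n = 4.39 rad/s, ζ = 0.421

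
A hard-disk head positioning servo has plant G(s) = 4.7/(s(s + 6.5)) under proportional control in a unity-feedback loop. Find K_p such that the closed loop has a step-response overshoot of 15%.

K_p = 8.41

From %OS = 100·exp(−πζ/√(1−ζ²)) = 15%, ζ = −ln(0.15)/√(π²+ln²(0.15)) = 0.5169.
Characteristic equation s² + 6.5s + 4.7K_p = 0 gives ζ = 6.5/(2√(4.7K_p)).
Setting ζ = 0.5169: √(4.7K_p) = 6.5/(2·0.5169) = 6.287, so K_p = 39.53/4.7 = 8.41.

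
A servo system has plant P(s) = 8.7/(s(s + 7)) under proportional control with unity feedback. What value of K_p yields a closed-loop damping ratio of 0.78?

Closed-loop characteristic equation: s² + 7s + K_p·8.7 = 0.
So ω_n = √(8.7K_p) and 2ζω_n = 7, giving ζ = 7/(2√(8.7K_p)).
Setting ζ = 0.78: √(8.7K_p) = 7/(2·0.78) = 4.487, so K_p = 20.13/8.7 = 2.31.

K_p = 2.31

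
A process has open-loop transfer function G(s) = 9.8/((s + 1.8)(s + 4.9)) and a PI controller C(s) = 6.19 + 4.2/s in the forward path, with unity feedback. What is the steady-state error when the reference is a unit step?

0

The open loop C(s)G(s) has a pole at the origin (type 1), so the static position error constant is infinite and e_ss = 1/(1+∞) = 0.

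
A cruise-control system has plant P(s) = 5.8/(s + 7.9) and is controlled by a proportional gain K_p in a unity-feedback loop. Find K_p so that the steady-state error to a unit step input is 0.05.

K_p = 25.9

The loop is type 0, so e_ss(step) = 1/(1 + K_pos) with K_pos = K_p·P(0).
P(0) = 0.7342. Require 1/(1 + K_p·0.7342) = 0.05, so 1 + 0.7342·K_p = 20.
K_p = (20 − 1)/0.7342 = 25.9.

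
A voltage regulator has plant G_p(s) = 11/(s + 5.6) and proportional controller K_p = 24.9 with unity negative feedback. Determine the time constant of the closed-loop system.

τ = 0.00358 s

Closed-loop transfer function: T(s) = K_p·G_p(s)/(1 + K_p·G_p(s)) = 273.9/(s + 5.6 + 273.9) = 273.9/(s + 279.5).
Time constant τ = 1/279.5 = 0.00358 s.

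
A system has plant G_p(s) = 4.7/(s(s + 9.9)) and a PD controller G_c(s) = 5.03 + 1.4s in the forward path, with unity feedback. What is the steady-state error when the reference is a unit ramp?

The loop has one pole at the origin (type 1). Velocity error constant K_v = lim_{s→0} s·G_c(s)G_p(s) = 5.03·4.7/9.9 = 2.388.
Steady-state error to a unit ramp: e_ss = 1/K_v = 0.419.

0.419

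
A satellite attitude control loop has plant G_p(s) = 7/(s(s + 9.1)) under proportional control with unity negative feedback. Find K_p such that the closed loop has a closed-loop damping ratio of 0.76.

Closed-loop characteristic equation: s² + 9.1s + K_p·7 = 0.
So ω_n = √(7K_p) and 2ζω_n = 9.1, giving ζ = 9.1/(2√(7K_p)).
Setting ζ = 0.76: √(7K_p) = 9.1/(2·0.76) = 5.987, so K_p = 35.84/7 = 5.12.

K_p = 5.12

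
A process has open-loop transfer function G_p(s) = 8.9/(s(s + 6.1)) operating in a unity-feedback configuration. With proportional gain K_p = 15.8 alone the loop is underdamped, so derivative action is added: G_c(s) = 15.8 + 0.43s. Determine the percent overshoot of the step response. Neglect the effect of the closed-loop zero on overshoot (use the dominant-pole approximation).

Forward path: (15.8 + 0.43s)·8.9/(s(s+6.1)). The closed-loop characteristic equation is s² + (6.1 + 8.9·0.43)s + 8.9·15.8 = 0.
That is s² + 9.927s + 140.6 = 0, so ω_n = 11.86 rad/s and ζ = 9.927/(2·11.86) = 0.4186.
%OS = 100·exp(−πζ/√(1−ζ²)) = 23.5%.

23.5%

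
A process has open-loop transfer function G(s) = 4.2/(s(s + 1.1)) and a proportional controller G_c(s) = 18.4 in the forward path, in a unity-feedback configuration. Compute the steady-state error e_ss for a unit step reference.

The open loop G_c(s)G(s) has a pole at the origin (type 1), so the static position error constant is infinite and e_ss = 1/(1+∞) = 0.

0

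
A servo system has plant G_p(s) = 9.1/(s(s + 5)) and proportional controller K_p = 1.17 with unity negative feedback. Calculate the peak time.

The closed-loop denominator s² + 5s + 10.65 gives ω_n = √10.65 = 3.263 and ζ = 5/(2ω_n) = 0.7662.
Damped frequency ω_d = ω_n√(1−ζ²) = 2.097 rad/s, so peak time T_p = π/ω_d = 1.5 s.

T_p = 1.5 s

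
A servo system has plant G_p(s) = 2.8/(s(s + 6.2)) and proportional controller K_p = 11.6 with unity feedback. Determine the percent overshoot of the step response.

The closed-loop denominator s² + 6.2s + 32.48 gives ω_n = √32.48 = 5.699 and ζ = 6.2/(2ω_n) = 0.5439.
%OS = 100·exp(−πζ/√(1−ζ²)) = 100·exp(−π·0.5439/√0.7041) = 13%.

13%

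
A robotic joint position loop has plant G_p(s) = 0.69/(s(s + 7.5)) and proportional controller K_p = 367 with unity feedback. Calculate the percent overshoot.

From 1 + K_pG_p(s) = 0: s² + 7.5s + 253.2 = 0 ⇒ ω_n = 15.91, ζ = 0.2357.
%OS = 100·exp(−πζ/√(1−ζ²)) = 100·exp(−π·0.2357/√0.9445) = 46.7%.

46.7%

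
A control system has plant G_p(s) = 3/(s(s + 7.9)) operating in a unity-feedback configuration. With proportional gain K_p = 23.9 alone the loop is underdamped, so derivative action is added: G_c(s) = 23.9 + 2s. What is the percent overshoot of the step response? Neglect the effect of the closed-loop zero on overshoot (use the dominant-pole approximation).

Forward path: (23.9 + 2s)·3/(s(s+7.9)). The closed-loop characteristic equation is s² + (7.9 + 3·2)s + 3·23.9 = 0.
That is s² + 13.9s + 71.7 = 0, so ω_n = 8.468 rad/s and ζ = 13.9/(2·8.468) = 0.8208.
%OS = 100·exp(−πζ/√(1−ζ²)) = 1.1%.

1.1%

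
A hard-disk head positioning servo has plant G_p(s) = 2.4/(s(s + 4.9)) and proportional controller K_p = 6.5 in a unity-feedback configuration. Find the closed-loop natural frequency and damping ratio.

1 + K_p·G_p(s) = 0 gives s² + 4.9s + 15.6 = 0.
So ω_n² = 15.6 ⇒ ω_n = 3.95 rad/s, and ζ = 4.9/(2ω_n) = 0.62.

ω_n = 3.95 rad/s, ζ = 0.62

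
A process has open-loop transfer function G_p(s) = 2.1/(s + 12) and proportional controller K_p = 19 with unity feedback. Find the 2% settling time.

Closed-loop transfer function: T(s) = K_p·G_p(s)/(1 + K_p·G_p(s)) = 39.9/(s + 12 + 39.9) = 39.9/(s + 51.9).
Time constant τ = 1/51.9 = 0.01927 s, so the 2% settling time is about 4τ = 0.0771 s.

T_s ≈ 0.0771 s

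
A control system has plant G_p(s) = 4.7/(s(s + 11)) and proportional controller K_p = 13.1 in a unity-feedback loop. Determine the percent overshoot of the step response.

4.56%

From 1 + K_pG_p(s) = 0: s² + 11s + 61.57 = 0 ⇒ ω_n = 7.847, ζ = 0.7009.
%OS = 100·exp(−πζ/√(1−ζ²)) = 100·exp(−π·0.7009/√0.5087) = 4.56%.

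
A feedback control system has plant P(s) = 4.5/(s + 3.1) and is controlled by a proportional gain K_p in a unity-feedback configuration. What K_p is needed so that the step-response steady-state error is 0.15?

K_p = 3.9

Steady-state error for a unit step on this type-0 loop is 1/(1 + K_p·P(0)).
P(0) = 1.452. Require 1/(1 + K_p·1.452) = 0.15, so 1 + 1.452·K_p = 6.667.
K_p = (6.667 − 1)/1.452 = 3.9.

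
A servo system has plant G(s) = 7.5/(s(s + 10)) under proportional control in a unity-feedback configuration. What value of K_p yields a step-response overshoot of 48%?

From %OS = 100·exp(−πζ/√(1−ζ²)) = 48%, ζ = −ln(0.48)/√(π²+ln²(0.48)) = 0.2275.
Characteristic equation s² + 10s + 7.5K_p = 0 gives ζ = 10/(2√(7.5K_p)).
Setting ζ = 0.2275: √(7.5K_p) = 10/(2·0.2275) = 21.98, so K_p = 483/7.5 = 64.4.

K_p = 64.4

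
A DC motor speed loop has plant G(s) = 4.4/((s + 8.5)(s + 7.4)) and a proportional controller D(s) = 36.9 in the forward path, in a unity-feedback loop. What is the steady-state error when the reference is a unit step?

The loop is type 0. Static position error constant K_pos = D(0)·G(0) = 36.9·0.06995 = 2.581.
Steady-state error to a unit step: e_ss = 1/(1+K_pos) = 1/3.581 = 0.279.

0.279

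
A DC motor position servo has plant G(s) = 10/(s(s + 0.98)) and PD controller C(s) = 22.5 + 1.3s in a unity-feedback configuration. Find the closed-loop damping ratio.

ζ = 0.466

Forward path: (22.5 + 1.3s)·10/(s(s+0.98)). The closed-loop characteristic equation is s² + (0.98 + 10·1.3)s + 10·22.5 = 0.
That is s² + 13.98s + 225 = 0, so ω_n = 15 rad/s and ζ = 13.98/(2·15) = 0.466.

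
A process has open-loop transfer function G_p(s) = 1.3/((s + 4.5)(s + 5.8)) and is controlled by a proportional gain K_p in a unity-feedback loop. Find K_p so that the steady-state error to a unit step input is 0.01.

Steady-state error for a unit step on this type-0 loop is 1/(1 + K_p·G_p(0)).
G_p(0) = 0.04981. Require 1/(1 + K_p·0.04981) = 0.01, so 1 + 0.04981·K_p = 100.
K_p = (100 − 1)/0.04981 = 1990.

K_p = 1990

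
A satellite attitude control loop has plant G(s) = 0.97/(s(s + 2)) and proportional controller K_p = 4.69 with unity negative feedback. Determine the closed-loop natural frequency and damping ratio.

ω_n = 2.13 rad/s, ζ = 0.469

With unity feedback the closed-loop characteristic equation is s² + 2s + 4.69·0.97 = s² + 2s + 4.549 = 0.
Matching s² + 2ζω_n s + ω_n²: ω_n = √4.549 = 2.133 rad/s and 2ζω_n = 2, so ζ = 2/(2·2.133) = 0.469.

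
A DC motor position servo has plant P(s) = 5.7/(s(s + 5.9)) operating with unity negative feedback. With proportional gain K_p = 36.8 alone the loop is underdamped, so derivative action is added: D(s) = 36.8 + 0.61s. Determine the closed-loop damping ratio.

Forward path: (36.8 + 0.61s)·5.7/(s(s+5.9)). The closed-loop characteristic equation is s² + (5.9 + 5.7·0.61)s + 5.7·36.8 = 0.
That is s² + 9.377s + 209.8 = 0, so ω_n = 14.48 rad/s and ζ = 9.377/(2·14.48) = 0.3237.

ζ = 0.324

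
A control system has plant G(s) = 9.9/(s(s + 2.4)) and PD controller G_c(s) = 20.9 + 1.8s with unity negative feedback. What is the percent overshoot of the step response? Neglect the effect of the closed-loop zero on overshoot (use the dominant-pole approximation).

Forward path: (20.9 + 1.8s)·9.9/(s(s+2.4)). The closed-loop characteristic equation is s² + (2.4 + 9.9·1.8)s + 9.9·20.9 = 0.
That is s² + 20.22s + 206.9 = 0, so ω_n = 14.38 rad/s and ζ = 20.22/(2·14.38) = 0.7028.
%OS = 100·exp(−πζ/√(1−ζ²)) = 4.49%.

4.49%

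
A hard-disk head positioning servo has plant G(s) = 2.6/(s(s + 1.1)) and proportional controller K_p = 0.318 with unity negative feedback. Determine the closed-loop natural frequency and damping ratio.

The closed-loop denominator is s(s+1.1) + 0.318·2.6 = s² + 1.1s + 0.8268.
So ω_n² = 0.8268 ⇒ ω_n = 0.9093 rad/s, and ζ = 1.1/(2ω_n) = 0.605.

ω_n = 0.909 rad/s, ζ = 0.605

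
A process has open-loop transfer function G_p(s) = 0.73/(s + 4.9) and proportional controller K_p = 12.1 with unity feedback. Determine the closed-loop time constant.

Closed-loop transfer function: T(s) = K_p·G_p(s)/(1 + K_p·G_p(s)) = 8.833/(s + 4.9 + 8.833) = 8.833/(s + 13.73).
Time constant τ = 1/13.73 = 0.0728 s.

τ = 0.0728 s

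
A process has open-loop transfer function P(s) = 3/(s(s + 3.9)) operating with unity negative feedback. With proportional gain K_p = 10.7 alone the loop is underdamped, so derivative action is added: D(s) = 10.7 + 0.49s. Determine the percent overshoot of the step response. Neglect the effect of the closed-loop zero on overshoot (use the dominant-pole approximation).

18.4%

Forward path: (10.7 + 0.49s)·3/(s(s+3.9)). The closed-loop characteristic equation is s² + (3.9 + 3·0.49)s + 3·10.7 = 0.
That is s² + 5.37s + 32.1 = 0, so ω_n = 5.666 rad/s and ζ = 5.37/(2·5.666) = 0.4739.
%OS = 100·exp(−πζ/√(1−ζ²)) = 18.4%.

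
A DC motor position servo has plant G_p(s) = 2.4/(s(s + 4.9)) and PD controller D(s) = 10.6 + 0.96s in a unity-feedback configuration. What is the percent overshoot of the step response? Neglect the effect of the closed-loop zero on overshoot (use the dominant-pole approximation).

Forward path: (10.6 + 0.96s)·2.4/(s(s+4.9)). The closed-loop characteristic equation is s² + (4.9 + 2.4·0.96)s + 2.4·10.6 = 0.
That is s² + 7.204s + 25.44 = 0, so ω_n = 5.044 rad/s and ζ = 7.204/(2·5.044) = 0.7141.
%OS = 100·exp(−πζ/√(1−ζ²)) = 4.06%.

4.06%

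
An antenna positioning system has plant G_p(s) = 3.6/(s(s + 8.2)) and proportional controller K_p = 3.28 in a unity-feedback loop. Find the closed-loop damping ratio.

The closed-loop denominator is s(s+8.2) + 3.28·3.6 = s² + 8.2s + 11.81.
Matching s² + 2ζω_n s + ω_n²: ω_n = √11.81 = 3.436 rad/s and 2ζω_n = 8.2, so ζ = 8.2/(2·3.436) = 1.19.

ζ = 1.19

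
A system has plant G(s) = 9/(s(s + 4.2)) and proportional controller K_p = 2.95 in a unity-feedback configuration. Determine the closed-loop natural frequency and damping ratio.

ω_n = 5.15 rad/s, ζ = 0.408

With unity feedback the closed-loop characteristic equation is s² + 4.2s + 2.95·9 = s² + 4.2s + 26.55 = 0.
Matching s² + 2ζω_n s + ω_n²: ω_n = √26.55 = 5.153 rad/s and 2ζω_n = 4.2, so ζ = 4.2/(2·5.153) = 0.408.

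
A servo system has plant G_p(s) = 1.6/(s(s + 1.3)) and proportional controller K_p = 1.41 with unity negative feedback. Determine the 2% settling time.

T_s ≈ 6.15 s

The closed-loop denominator s² + 1.3s + 2.256 gives ω_n = √2.256 = 1.502 and ζ = 1.3/(2ω_n) = 0.4328.
2% settling time T_s ≈ 4/(ζω_n) = 4/0.65 = 6.15 s.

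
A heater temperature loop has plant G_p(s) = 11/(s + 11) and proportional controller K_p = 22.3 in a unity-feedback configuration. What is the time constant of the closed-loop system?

τ = 0.0039 s

Closed-loop transfer function: T(s) = K_p·G_p(s)/(1 + K_p·G_p(s)) = 245.3/(s + 11 + 245.3) = 245.3/(s + 256.3).
Time constant τ = 1/256.3 = 0.0039 s.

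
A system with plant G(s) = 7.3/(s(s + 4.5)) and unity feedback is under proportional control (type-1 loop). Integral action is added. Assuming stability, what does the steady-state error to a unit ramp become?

0

The integrator raises the loop to type 2, so K_v → ∞ and e_ss to a ramp is zero.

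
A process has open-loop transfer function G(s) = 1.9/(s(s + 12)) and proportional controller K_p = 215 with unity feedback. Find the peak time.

From 1 + K_pG(s) = 0: s² + 12s + 408.5 = 0 ⇒ ω_n = 20.21, ζ = 0.2969.
Damped frequency ω_d = ω_n√(1−ζ²) = 19.3 rad/s, so peak time T_p = π/ω_d = 0.163 s.

T_p = 0.163 s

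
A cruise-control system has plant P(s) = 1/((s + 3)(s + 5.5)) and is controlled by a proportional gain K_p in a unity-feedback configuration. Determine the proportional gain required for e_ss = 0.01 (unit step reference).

K_p = 1630

The loop is type 0, so e_ss(step) = 1/(1 + K_pos) with K_pos = K_p·P(0).
P(0) = 0.06061. Require 1/(1 + K_p·0.06061) = 0.01, so 1 + 0.06061·K_p = 100.
K_p = (100 − 1)/0.06061 = 1630.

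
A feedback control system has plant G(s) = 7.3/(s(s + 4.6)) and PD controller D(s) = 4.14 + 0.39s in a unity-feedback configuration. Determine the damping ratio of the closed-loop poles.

Forward path: (4.14 + 0.39s)·7.3/(s(s+4.6)). The closed-loop characteristic equation is s² + (4.6 + 7.3·0.39)s + 7.3·4.14 = 0.
That is s² + 7.447s + 30.22 = 0, so ω_n = 5.497 rad/s and ζ = 7.447/(2·5.497) = 0.6773.

ζ = 0.677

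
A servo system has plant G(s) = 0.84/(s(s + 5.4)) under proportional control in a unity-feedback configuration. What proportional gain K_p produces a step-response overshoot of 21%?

From %OS = 100·exp(−πζ/√(1−ζ²)) = 21%, ζ = −ln(0.21)/√(π²+ln²(0.21)) = 0.4449.
Characteristic equation s² + 5.4s + 0.84K_p = 0 gives ζ = 5.4/(2√(0.84K_p)).
Setting ζ = 0.4449: √(0.84K_p) = 5.4/(2·0.4449) = 6.069, so K_p = 36.83/0.84 = 43.8.

K_p = 43.8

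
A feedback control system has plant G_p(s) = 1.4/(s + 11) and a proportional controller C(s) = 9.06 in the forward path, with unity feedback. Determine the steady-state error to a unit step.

0.464

The loop is type 0. Static position error constant K_pos = C(0)·G_p(0) = 9.06·0.1273 = 1.153.
Steady-state error to a unit step: e_ss = 1/(1+K_pos) = 1/2.153 = 0.464.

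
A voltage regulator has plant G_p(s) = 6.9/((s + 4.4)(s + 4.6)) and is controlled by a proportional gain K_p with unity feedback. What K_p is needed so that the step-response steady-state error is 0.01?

For a type-0 loop with proportional control, e_ss = 1/(1 + K_p·G_p(0)).
G_p(0) = 0.3409. Require 1/(1 + K_p·0.3409) = 0.01, so 1 + 0.3409·K_p = 100.
K_p = (100 − 1)/0.3409 = 290.

K_p = 290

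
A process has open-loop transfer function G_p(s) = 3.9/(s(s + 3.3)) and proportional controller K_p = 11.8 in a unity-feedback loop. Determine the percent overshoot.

45.5%

Closed-loop characteristic equation: s² + 3.3s + 46.02 = 0, so ω_n = 6.784 rad/s and ζ = 3.3/(2·6.784) = 0.2432.
%OS = 100·exp(−πζ/√(1−ζ²)) = 100·exp(−π·0.2432/√0.9408) = 45.5%.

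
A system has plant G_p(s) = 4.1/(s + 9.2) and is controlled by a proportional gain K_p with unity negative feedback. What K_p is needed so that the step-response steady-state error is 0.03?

K_p = 72.6

The loop is type 0, so e_ss(step) = 1/(1 + K_pos) with K_pos = K_p·G_p(0).
G_p(0) = 0.4457. Require 1/(1 + K_p·0.4457) = 0.03, so 1 + 0.4457·K_p = 33.33.
K_p = (33.33 − 1)/0.4457 = 72.6.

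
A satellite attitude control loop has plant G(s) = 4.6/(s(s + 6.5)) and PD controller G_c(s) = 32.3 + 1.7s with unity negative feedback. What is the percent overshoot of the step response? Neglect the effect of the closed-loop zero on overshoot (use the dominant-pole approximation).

10.2%

Forward path: (32.3 + 1.7s)·4.6/(s(s+6.5)). The closed-loop characteristic equation is s² + (6.5 + 4.6·1.7)s + 4.6·32.3 = 0.
That is s² + 14.32s + 148.6 = 0, so ω_n = 12.19 rad/s and ζ = 14.32/(2·12.19) = 0.5874.
%OS = 100·exp(−πζ/√(1−ζ²)) = 10.2%.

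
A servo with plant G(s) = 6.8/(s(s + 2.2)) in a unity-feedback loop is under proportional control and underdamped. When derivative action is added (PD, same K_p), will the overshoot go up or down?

decrease

The derivative term adds K·K_d to the s-coefficient of the characteristic equation, raising 2ζω_n while ω_n is unchanged; ζ increases, so overshoot decreases.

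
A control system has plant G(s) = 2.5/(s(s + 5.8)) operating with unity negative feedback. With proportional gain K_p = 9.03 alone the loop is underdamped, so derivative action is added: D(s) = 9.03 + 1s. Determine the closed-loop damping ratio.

ζ = 0.873

Forward path: (9.03 + 1s)·2.5/(s(s+5.8)). The closed-loop characteristic equation is s² + (5.8 + 2.5·1)s + 2.5·9.03 = 0.
That is s² + 8.3s + 22.57 = 0, so ω_n = 4.751 rad/s and ζ = 8.3/(2·4.751) = 0.8734.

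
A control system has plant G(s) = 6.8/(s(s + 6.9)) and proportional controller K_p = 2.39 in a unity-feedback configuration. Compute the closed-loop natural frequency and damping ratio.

ω_n = 4.03 rad/s, ζ = 0.856

With unity feedback the closed-loop characteristic equation is s² + 6.9s + 2.39·6.8 = s² + 6.9s + 16.25 = 0.
So ω_n² = 16.25 ⇒ ω_n = 4.031 rad/s, and ζ = 6.9/(2ω_n) = 0.856.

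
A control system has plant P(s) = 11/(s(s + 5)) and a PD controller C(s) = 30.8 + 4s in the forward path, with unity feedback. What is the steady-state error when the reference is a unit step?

The open loop C(s)P(s) has a pole at the origin (type 1), so the static position error constant is infinite and e_ss = 1/(1+∞) = 0.

0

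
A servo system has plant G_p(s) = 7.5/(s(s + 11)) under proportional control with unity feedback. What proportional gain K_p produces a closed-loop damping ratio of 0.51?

K_p = 15.5

Closed-loop characteristic equation: s² + 11s + K_p·7.5 = 0.
So ω_n = √(7.5K_p) and 2ζω_n = 11, giving ζ = 11/(2√(7.5K_p)).
Setting ζ = 0.51: √(7.5K_p) = 11/(2·0.51) = 10.78, so K_p = 116.3/7.5 = 15.5.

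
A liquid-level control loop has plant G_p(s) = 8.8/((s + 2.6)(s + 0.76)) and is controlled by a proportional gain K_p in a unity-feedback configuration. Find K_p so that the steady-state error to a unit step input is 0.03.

K_p = 7.26

The loop is type 0, so e_ss(step) = 1/(1 + K_pos) with K_pos = K_p·G_p(0).
G_p(0) = 4.453. Require 1/(1 + K_p·4.453) = 0.03, so 1 + 4.453·K_p = 33.33.
K_p = (33.33 − 1)/4.453 = 7.26.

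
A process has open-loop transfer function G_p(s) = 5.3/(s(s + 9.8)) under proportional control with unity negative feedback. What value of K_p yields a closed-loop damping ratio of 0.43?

K_p = 24.5

Closed-loop characteristic equation: s² + 9.8s + K_p·5.3 = 0.
So ω_n = √(5.3K_p) and 2ζω_n = 9.8, giving ζ = 9.8/(2√(5.3K_p)).
Setting ζ = 0.43: √(5.3K_p) = 9.8/(2·0.43) = 11.4, so K_p = 129.9/5.3 = 24.5.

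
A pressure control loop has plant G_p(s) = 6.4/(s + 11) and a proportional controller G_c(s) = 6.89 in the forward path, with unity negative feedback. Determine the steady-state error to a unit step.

0.2

The loop is type 0. Static position error constant K_pos = G_c(0)·G_p(0) = 6.89·0.5818 = 4.009.
Steady-state error to a unit step: e_ss = 1/(1+K_pos) = 1/5.009 = 0.2.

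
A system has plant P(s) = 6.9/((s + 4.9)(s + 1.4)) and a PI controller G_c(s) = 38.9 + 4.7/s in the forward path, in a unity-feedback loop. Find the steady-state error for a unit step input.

The open loop G_c(s)P(s) has a pole at the origin (type 1), so the static position error constant is infinite and e_ss = 1/(1+∞) = 0.

0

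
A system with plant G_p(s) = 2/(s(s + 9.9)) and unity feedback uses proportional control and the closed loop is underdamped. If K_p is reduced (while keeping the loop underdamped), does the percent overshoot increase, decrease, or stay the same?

decrease

ζ = 9.9/(2√(2K_p)) rises as K_p falls; higher damping means less overshoot.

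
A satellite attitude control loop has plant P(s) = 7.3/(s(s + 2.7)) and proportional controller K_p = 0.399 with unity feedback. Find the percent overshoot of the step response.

From 1 + K_pP(s) = 0: s² + 2.7s + 2.913 = 0 ⇒ ω_n = 1.707, ζ = 0.791.
%OS = 100·exp(−πζ/√(1−ζ²)) = 100·exp(−π·0.791/√0.3743) = 1.72%.

1.72%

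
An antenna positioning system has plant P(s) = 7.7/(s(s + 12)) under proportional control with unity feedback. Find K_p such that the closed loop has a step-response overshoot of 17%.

From %OS = 100·exp(−πζ/√(1−ζ²)) = 17%, ζ = −ln(0.17)/√(π²+ln²(0.17)) = 0.4913.
Characteristic equation s² + 12s + 7.7K_p = 0 gives ζ = 12/(2√(7.7K_p)).
Setting ζ = 0.4913: √(7.7K_p) = 12/(2·0.4913) = 12.21, so K_p = 149.2/7.7 = 19.4.

K_p = 19.4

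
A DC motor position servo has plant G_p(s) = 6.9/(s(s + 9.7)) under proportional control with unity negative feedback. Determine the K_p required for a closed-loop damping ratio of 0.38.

K_p = 23.6

Closed-loop characteristic equation: s² + 9.7s + K_p·6.9 = 0.
So ω_n = √(6.9K_p) and 2ζω_n = 9.7, giving ζ = 9.7/(2√(6.9K_p)).
Setting ζ = 0.38: √(6.9K_p) = 9.7/(2·0.38) = 12.76, so K_p = 162.9/6.9 = 23.6.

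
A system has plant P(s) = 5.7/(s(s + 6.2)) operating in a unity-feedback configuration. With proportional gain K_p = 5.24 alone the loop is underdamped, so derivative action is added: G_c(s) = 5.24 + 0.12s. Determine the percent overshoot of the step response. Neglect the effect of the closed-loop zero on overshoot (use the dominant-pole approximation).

Forward path: (5.24 + 0.12s)·5.7/(s(s+6.2)). The closed-loop characteristic equation is s² + (6.2 + 5.7·0.12)s + 5.7·5.24 = 0.
That is s² + 6.884s + 29.87 = 0, so ω_n = 5.465 rad/s and ζ = 6.884/(2·5.465) = 0.6298.
%OS = 100·exp(−πζ/√(1−ζ²)) = 7.83%.

7.83%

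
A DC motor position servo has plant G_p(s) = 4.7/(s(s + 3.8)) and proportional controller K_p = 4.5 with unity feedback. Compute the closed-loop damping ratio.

ζ = 0.413

With unity feedback the closed-loop characteristic equation is s² + 3.8s + 4.5·4.7 = s² + 3.8s + 21.15 = 0.
Matching s² + 2ζω_n s + ω_n²: ω_n = √21.15 = 4.599 rad/s and 2ζω_n = 3.8, so ζ = 3.8/(2·4.599) = 0.413.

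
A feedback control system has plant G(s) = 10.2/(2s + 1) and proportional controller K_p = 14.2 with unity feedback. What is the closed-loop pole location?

s = -72.92

Closed loop: T(s) = K_p·G/(1+K_p·G) = 144.8/(2s + 1 + 144.8), with pole at s = −(1 + 144.8)/2 = −72.92.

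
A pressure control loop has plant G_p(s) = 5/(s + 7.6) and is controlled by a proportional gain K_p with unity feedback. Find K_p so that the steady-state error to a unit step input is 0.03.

For a type-0 loop with proportional control, e_ss = 1/(1 + K_p·G_p(0)).
G_p(0) = 0.6579. Require 1/(1 + K_p·0.6579) = 0.03, so 1 + 0.6579·K_p = 33.33.
K_p = (33.33 − 1)/0.6579 = 49.1.

K_p = 49.1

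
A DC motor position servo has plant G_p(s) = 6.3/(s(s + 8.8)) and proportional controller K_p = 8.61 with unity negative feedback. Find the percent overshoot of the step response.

9.63%

From 1 + K_pG_p(s) = 0: s² + 8.8s + 54.24 = 0 ⇒ ω_n = 7.365, ζ = 0.5974.
%OS = 100·exp(−πζ/√(1−ζ²)) = 100·exp(−π·0.5974/√0.6431) = 9.63%.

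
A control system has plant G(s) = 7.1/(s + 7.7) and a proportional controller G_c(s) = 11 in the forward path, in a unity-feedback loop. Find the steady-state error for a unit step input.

0.0897

The loop is type 0. Static position error constant K_pos = G_c(0)·G(0) = 11·0.9221 = 10.14.
Steady-state error to a unit step: e_ss = 1/(1+K_pos) = 1/11.14 = 0.0897.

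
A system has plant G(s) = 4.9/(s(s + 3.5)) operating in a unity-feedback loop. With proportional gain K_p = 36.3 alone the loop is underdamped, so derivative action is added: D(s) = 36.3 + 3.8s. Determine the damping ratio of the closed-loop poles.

Forward path: (36.3 + 3.8s)·4.9/(s(s+3.5)). The closed-loop characteristic equation is s² + (3.5 + 4.9·3.8)s + 4.9·36.3 = 0.
That is s² + 22.12s + 177.9 = 0, so ω_n = 13.34 rad/s and ζ = 22.12/(2·13.34) = 0.8293.

ζ = 0.829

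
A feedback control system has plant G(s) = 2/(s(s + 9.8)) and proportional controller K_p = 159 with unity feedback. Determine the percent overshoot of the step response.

40.7%

The closed-loop denominator s² + 9.8s + 318 gives ω_n = √318 = 17.83 and ζ = 9.8/(2ω_n) = 0.2748.
%OS = 100·exp(−πζ/√(1−ζ²)) = 100·exp(−π·0.2748/√0.9245) = 40.7%.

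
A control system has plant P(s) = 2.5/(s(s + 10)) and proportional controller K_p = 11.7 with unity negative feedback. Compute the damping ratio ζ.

ζ = 0.925

The closed-loop denominator is s(s+10) + 11.7·2.5 = s² + 10s + 29.25.
So ω_n² = 29.25 ⇒ ω_n = 5.408 rad/s, and ζ = 10/(2ω_n) = 0.925.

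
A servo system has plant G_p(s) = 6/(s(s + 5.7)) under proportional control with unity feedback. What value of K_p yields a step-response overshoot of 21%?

K_p = 6.84

From %OS = 100·exp(−πζ/√(1−ζ²)) = 21%, ζ = −ln(0.21)/√(π²+ln²(0.21)) = 0.4449.
Characteristic equation s² + 5.7s + 6K_p = 0 gives ζ = 5.7/(2√(6K_p)).
Setting ζ = 0.4449: √(6K_p) = 5.7/(2·0.4449) = 6.406, so K_p = 41.04/6 = 6.84.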